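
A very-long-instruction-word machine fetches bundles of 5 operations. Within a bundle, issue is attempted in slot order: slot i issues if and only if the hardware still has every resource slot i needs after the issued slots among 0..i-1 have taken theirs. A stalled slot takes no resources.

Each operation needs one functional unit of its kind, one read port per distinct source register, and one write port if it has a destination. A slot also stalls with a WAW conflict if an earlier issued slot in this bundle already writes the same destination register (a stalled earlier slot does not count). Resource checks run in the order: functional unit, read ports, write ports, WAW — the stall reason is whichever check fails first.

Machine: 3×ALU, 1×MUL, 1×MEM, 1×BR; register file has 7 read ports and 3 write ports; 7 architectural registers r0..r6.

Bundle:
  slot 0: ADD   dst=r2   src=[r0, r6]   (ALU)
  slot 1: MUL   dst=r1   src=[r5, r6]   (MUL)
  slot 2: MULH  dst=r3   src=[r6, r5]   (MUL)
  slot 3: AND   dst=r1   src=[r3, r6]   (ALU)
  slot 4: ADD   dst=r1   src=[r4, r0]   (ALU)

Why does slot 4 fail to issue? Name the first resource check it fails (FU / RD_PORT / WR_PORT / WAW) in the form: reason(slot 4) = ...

reason(slot 4) = WAW

(0) want 1×ALU +2rd +1wr — yes → AL2|MU1|ME1|BR1|rd5|wr2
(1) want 1×MUL +2rd +1wr — yes → AL2|MU0|ME1|BR1|rd3|wr1
(2) want 1×MUL +2rd +1wr — FU → AL2|MU0|ME1|BR1|rd3|wr1
(3) want 1×ALU +2rd +1wr — WAW → AL2|MU0|ME1|BR1|rd3|wr1
(4) want 1×ALU +2rd +1wr — WAW → AL2|MU0|ME1|BR1|rd3|wr1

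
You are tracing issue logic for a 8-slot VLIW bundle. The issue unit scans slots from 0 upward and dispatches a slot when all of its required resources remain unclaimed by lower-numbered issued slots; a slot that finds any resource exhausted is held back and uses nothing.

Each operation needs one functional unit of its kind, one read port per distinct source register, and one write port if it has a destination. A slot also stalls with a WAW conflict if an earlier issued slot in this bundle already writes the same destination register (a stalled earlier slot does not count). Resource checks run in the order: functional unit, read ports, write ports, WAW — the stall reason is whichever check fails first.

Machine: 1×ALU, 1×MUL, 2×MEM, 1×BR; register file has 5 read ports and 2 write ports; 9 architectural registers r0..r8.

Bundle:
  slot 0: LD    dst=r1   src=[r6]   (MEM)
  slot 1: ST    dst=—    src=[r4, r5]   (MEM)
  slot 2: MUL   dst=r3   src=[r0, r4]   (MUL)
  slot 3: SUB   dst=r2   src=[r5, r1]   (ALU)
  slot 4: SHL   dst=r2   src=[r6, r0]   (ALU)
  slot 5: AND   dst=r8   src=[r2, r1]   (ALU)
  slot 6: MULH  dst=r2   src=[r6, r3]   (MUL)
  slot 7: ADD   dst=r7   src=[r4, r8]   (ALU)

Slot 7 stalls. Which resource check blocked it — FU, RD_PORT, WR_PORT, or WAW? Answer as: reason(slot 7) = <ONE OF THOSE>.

[0] MEM needs rd=1 wr=1: ok; after: ALU=1 MUL=1 MEM=1 BR=1, R=4, W=1
[1] MEM needs rd=2 wr=0: ok; after: ALU=1 MUL=1 MEM=0 BR=1, R=2, W=1
[2] MUL needs rd=2 wr=1: ok; after: ALU=1 MUL=0 MEM=0 BR=1, R=0, W=0
[3] ALU needs rd=2 wr=1: RD_PORT; after: ALU=1 MUL=0 MEM=0 BR=1, R=0, W=0
[4] ALU needs rd=2 wr=1: RD_PORT; after: ALU=1 MUL=0 MEM=0 BR=1, R=0, W=0
[5] ALU needs rd=2 wr=1: RD_PORT; after: ALU=1 MUL=0 MEM=0 BR=1, R=0, W=0
[6] MUL needs rd=2 wr=1: FU; after: ALU=1 MUL=0 MEM=0 BR=1, R=0, W=0
[7] ALU needs rd=2 wr=1: RD_PORT; after: ALU=1 MUL=0 MEM=0 BR=1, R=0, W=0

reason(slot 7) = RD_PORT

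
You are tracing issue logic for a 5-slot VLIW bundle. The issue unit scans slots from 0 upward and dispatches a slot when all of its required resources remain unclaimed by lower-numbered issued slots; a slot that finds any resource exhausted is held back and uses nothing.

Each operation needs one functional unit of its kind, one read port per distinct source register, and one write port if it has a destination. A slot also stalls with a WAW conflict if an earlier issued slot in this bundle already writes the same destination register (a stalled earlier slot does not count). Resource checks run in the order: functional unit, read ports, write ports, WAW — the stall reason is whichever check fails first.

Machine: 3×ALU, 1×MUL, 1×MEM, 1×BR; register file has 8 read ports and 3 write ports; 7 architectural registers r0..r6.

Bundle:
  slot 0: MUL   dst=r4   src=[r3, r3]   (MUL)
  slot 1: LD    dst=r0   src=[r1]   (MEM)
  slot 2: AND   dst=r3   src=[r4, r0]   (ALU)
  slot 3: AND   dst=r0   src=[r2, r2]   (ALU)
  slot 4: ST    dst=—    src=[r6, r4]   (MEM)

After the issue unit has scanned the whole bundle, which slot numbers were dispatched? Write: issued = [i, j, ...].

#0 MUL src=r3,r3 dispatched  <A:3 Mu:0 Ld:1 B:1 rd:7 wr:2>
#1 MEM src=r1 dispatched  <A:3 Mu:0 Ld:0 B:1 rd:6 wr:1>
#2 ALU src=r4,r0 dispatched  <A:2 Mu:0 Ld:0 B:1 rd:4 wr:0>
#3 ALU src=r2,r2 held:WR_PORT  <A:2 Mu:0 Ld:0 B:1 rd:4 wr:0>
#4 MEM src=r6,r4 held:FU  <A:2 Mu:0 Ld:0 B:1 rd:4 wr:0>

issued = [0, 1, 2]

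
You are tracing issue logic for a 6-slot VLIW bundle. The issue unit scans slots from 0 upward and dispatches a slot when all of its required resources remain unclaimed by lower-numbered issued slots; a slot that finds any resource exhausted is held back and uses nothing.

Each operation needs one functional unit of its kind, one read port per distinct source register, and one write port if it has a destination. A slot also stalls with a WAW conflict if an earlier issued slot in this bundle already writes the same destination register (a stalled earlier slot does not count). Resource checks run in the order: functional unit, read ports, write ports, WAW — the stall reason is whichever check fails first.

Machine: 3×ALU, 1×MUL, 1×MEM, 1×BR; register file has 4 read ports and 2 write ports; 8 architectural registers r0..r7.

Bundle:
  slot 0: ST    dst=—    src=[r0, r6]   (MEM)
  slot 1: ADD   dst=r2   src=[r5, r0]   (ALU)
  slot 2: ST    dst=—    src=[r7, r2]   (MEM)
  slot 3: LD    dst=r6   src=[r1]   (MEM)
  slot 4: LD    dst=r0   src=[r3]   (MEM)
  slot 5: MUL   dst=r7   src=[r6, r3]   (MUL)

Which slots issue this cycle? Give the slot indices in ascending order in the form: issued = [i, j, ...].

[0] MEM needs rd=2 wr=0: ok; after: ALU=3 MUL=1 MEM=0 BR=1, R=2, W=2
[1] ALU needs rd=2 wr=1: ok; after: ALU=2 MUL=1 MEM=0 BR=1, R=0, W=1
[2] MEM needs rd=2 wr=0: FU; after: ALU=2 MUL=1 MEM=0 BR=1, R=0, W=1
[3] MEM needs rd=1 wr=1: FU; after: ALU=2 MUL=1 MEM=0 BR=1, R=0, W=1
[4] MEM needs rd=1 wr=1: FU; after: ALU=2 MUL=1 MEM=0 BR=1, R=0, W=1
[5] MUL needs rd=2 wr=1: RD_PORT; after: ALU=2 MUL=1 MEM=0 BR=1, R=0, W=1

issued = [0, 1]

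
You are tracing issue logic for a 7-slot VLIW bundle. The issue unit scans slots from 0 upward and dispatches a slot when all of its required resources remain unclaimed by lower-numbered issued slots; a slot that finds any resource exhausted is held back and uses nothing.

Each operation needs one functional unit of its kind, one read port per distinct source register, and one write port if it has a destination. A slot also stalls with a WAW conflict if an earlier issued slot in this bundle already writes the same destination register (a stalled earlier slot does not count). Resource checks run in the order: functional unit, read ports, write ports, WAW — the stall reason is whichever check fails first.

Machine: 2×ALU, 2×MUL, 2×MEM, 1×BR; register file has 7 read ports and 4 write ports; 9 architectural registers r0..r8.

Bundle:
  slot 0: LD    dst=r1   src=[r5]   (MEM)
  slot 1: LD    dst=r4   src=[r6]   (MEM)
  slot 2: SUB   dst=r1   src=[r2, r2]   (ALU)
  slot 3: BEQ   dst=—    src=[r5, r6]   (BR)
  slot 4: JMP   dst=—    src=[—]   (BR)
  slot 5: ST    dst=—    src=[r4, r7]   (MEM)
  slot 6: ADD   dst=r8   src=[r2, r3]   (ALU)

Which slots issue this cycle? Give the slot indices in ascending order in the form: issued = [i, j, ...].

issued = [0, 1, 3, 6]

#0 MEM src=r5 dispatched  <A:2 Mu:2 Ld:1 B:1 rd:6 wr:3>
#1 MEM src=r6 dispatched  <A:2 Mu:2 Ld:0 B:1 rd:5 wr:2>
#2 ALU src=r2,r2 held:WAW  <A:2 Mu:2 Ld:0 B:1 rd:5 wr:2>
#3 BR src=r5,r6 dispatched  <A:2 Mu:2 Ld:0 B:0 rd:3 wr:2>
#4 BR src=- held:FU  <A:2 Mu:2 Ld:0 B:0 rd:3 wr:2>
#5 MEM src=r4,r7 held:FU  <A:2 Mu:2 Ld:0 B:0 rd:3 wr:2>
#6 ALU src=r2,r3 dispatched  <A:1 Mu:2 Ld:0 B:0 rd:1 wr:1>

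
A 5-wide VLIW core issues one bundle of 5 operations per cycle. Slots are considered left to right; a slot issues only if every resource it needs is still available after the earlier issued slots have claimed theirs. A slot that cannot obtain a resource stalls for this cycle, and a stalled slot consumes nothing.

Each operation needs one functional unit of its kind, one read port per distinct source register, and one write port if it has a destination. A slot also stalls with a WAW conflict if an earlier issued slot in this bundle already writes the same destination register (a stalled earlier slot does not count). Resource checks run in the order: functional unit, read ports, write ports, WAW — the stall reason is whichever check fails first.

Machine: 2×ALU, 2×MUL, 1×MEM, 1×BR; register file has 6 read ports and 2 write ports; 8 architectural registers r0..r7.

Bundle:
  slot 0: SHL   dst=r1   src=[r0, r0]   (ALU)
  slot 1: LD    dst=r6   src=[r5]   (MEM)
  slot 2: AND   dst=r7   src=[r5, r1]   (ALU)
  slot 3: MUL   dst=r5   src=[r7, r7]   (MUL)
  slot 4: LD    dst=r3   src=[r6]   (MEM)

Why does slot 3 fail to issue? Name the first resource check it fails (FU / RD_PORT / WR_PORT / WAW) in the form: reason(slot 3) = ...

reason(slot 3) = WR_PORT

  0. ALU→r1 ⇒ go  {1A/2Mu/1Ld/1B | 5r 1w}
  1. MEM→r6 ⇒ go  {1A/2Mu/0Ld/1B | 4r 0w}
  2. ALU→r7 ⇒ no(WR_PORT)  {1A/2Mu/0Ld/1B | 4r 0w}
  3. MUL→r5 ⇒ no(WR_PORT)  {1A/2Mu/0Ld/1B | 4r 0w}
  4. MEM→r3 ⇒ no(FU)  {1A/2Mu/0Ld/1B | 4r 0w}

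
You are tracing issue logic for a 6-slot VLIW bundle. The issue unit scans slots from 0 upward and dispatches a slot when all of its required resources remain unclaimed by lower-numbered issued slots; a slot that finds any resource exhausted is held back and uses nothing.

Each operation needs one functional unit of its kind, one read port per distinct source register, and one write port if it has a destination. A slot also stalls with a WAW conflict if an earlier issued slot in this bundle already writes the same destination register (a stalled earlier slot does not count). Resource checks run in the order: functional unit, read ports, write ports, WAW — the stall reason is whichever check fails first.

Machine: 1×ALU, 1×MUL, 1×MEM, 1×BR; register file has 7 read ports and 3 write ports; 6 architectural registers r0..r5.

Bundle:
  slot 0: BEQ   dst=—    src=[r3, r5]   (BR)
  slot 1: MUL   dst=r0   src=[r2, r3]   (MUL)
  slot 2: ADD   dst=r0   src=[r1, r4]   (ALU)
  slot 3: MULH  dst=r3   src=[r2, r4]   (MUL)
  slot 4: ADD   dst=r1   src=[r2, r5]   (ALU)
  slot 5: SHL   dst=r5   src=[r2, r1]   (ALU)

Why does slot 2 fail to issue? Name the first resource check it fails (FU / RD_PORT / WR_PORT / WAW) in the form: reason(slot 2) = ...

reason(slot 2) = WAW

  0. BR ⇒ go  {1A/1Mu/1Ld/0B | 5r 3w}
  1. MUL→r0 ⇒ go  {1A/0Mu/1Ld/0B | 3r 2w}
  2. ALU→r0 ⇒ no(WAW)  {1A/0Mu/1Ld/0B | 3r 2w}
  3. MUL→r3 ⇒ no(FU)  {1A/0Mu/1Ld/0B | 3r 2w}
  4. ALU→r1 ⇒ go  {0A/0Mu/1Ld/0B | 1r 1w}
  5. ALU→r5 ⇒ no(FU)  {0A/0Mu/1Ld/0B | 1r 1w}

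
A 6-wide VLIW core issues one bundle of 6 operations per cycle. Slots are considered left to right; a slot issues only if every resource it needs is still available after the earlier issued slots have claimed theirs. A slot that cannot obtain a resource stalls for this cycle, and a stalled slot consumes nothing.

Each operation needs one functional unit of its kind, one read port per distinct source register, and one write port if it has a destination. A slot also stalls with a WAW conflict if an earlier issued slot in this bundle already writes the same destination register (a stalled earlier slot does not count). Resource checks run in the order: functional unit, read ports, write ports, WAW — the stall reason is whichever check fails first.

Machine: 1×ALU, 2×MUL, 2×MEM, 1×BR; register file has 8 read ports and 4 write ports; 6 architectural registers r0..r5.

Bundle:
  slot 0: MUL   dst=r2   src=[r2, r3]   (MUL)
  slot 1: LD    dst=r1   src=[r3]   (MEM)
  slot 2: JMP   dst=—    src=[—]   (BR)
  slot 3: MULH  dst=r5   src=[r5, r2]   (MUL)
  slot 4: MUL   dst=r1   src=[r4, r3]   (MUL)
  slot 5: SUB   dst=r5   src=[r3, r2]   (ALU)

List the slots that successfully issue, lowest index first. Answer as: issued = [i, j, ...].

issued = [0, 1, 2, 3]

  0. MUL→r2 ⇒ go  {1A/1Mu/2Ld/1B | 6r 3w}
  1. MEM→r1 ⇒ go  {1A/1Mu/1Ld/1B | 5r 2w}
  2. BR ⇒ go  {1A/1Mu/1Ld/0B | 5r 2w}
  3. MUL→r5 ⇒ go  {1A/0Mu/1Ld/0B | 3r 1w}
  4. MUL→r1 ⇒ no(FU)  {1A/0Mu/1Ld/0B | 3r 1w}
  5. ALU→r5 ⇒ no(WAW)  {1A/0Mu/1Ld/0B | 3r 1w}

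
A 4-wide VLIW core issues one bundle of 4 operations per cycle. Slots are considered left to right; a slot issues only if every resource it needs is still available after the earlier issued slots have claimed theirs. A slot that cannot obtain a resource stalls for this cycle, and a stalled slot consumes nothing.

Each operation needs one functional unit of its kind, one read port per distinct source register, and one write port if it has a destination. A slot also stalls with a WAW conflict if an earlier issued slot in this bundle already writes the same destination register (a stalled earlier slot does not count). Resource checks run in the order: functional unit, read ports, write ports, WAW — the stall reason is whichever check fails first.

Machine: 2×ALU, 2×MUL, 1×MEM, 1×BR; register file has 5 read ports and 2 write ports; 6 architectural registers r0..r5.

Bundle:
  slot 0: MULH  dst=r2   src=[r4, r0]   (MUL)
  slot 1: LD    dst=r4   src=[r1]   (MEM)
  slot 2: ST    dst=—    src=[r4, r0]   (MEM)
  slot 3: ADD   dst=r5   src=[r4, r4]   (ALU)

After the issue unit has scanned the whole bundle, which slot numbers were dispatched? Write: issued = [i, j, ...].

  0. MUL→r2 ⇒ go  {2A/1Mu/1Ld/1B | 3r 1w}
  1. MEM→r4 ⇒ go  {2A/1Mu/0Ld/1B | 2r 0w}
  2. MEM ⇒ no(FU)  {2A/1Mu/0Ld/1B | 2r 0w}
  3. ALU→r5 ⇒ no(WR_PORT)  {2A/1Mu/0Ld/1B | 2r 0w}

issued = [0, 1]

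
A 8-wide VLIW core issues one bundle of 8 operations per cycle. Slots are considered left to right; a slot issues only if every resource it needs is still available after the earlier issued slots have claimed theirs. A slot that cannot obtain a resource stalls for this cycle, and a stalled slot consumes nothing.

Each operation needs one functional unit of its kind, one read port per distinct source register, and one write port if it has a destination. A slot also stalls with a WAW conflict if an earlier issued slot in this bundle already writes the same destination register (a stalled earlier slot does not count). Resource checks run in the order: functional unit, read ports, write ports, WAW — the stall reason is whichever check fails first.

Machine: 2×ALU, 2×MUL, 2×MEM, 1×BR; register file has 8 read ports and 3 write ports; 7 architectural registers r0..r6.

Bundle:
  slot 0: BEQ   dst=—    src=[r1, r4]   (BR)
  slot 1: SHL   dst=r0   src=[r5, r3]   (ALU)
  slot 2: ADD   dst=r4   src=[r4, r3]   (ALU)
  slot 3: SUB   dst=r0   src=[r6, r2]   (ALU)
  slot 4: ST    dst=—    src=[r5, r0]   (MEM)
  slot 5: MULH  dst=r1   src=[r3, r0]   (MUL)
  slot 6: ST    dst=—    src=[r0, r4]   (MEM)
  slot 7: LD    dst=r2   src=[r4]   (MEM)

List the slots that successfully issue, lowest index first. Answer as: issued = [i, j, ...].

(0) want 1×BR +2rd +0wr — yes → AL2|MU2|ME2|BR0|rd6|wr3
(1) want 1×ALU +2rd +1wr — yes → AL1|MU2|ME2|BR0|rd4|wr2
(2) want 1×ALU +2rd +1wr — yes → AL0|MU2|ME2|BR0|rd2|wr1
(3) want 1×ALU +2rd +1wr — FU → AL0|MU2|ME2|BR0|rd2|wr1
(4) want 1×MEM +2rd +0wr — yes → AL0|MU2|ME1|BR0|rd0|wr1
(5) want 1×MUL +2rd +1wr — RD_PORT → AL0|MU2|ME1|BR0|rd0|wr1
(6) want 1×MEM +2rd +0wr — RD_PORT → AL0|MU2|ME1|BR0|rd0|wr1
(7) want 1×MEM +1rd +1wr — RD_PORT → AL0|MU2|ME1|BR0|rd0|wr1

issued = [0, 1, 2, 4]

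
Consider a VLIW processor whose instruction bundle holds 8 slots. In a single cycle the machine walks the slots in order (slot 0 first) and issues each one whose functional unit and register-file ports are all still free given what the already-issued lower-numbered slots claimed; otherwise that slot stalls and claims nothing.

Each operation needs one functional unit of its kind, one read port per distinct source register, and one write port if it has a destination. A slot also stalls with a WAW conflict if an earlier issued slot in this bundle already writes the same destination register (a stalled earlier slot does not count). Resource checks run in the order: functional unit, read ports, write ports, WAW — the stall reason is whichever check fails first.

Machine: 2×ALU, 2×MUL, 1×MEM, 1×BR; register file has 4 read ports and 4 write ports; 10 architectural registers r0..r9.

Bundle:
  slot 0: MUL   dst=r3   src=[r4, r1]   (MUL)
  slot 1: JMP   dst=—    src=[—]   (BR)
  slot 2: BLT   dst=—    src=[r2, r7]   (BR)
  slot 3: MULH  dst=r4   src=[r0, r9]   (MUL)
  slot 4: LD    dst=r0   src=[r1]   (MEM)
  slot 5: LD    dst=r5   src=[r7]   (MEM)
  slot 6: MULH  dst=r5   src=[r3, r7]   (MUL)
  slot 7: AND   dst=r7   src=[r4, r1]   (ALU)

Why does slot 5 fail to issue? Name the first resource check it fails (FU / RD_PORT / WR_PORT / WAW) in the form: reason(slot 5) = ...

  0. MUL→r3 ⇒ go  {2A/1Mu/1Ld/1B | 2r 3w}
  1. BR ⇒ go  {2A/1Mu/1Ld/0B | 2r 3w}
  2. BR ⇒ no(FU)  {2A/1Mu/1Ld/0B | 2r 3w}
  3. MUL→r4 ⇒ go  {2A/0Mu/1Ld/0B | 0r 2w}
  4. MEM→r0 ⇒ no(RD_PORT)  {2A/0Mu/1Ld/0B | 0r 2w}
  5. MEM→r5 ⇒ no(RD_PORT)  {2A/0Mu/1Ld/0B | 0r 2w}
  6. MUL→r5 ⇒ no(FU)  {2A/0Mu/1Ld/0B | 0r 2w}
  7. ALU→r7 ⇒ no(RD_PORT)  {2A/0Mu/1Ld/0B | 0r 2w}

reason(slot 5) = RD_PORT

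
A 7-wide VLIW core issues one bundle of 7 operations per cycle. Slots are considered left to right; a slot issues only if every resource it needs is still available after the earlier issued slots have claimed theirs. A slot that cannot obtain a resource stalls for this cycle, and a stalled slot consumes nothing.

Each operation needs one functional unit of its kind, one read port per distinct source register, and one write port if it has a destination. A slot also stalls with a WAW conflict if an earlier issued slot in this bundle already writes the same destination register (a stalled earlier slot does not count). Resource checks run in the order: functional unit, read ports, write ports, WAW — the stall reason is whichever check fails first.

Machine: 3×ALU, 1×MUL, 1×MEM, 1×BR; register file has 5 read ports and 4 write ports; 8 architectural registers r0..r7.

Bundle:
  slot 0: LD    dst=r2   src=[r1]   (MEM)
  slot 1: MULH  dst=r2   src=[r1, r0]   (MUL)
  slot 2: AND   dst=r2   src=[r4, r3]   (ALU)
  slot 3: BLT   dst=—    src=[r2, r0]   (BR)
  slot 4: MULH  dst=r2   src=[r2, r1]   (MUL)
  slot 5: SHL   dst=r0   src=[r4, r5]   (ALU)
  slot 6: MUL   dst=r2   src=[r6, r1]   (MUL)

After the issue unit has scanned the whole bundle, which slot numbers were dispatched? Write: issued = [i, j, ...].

  0. MEM→r2 ⇒ go  {3A/1Mu/0Ld/1B | 4r 3w}
  1. MUL→r2 ⇒ no(WAW)  {3A/1Mu/0Ld/1B | 4r 3w}
  2. ALU→r2 ⇒ no(WAW)  {3A/1Mu/0Ld/1B | 4r 3w}
  3. BR ⇒ go  {3A/1Mu/0Ld/0B | 2r 3w}
  4. MUL→r2 ⇒ no(WAW)  {3A/1Mu/0Ld/0B | 2r 3w}
  5. ALU→r0 ⇒ go  {2A/1Mu/0Ld/0B | 0r 2w}
  6. MUL→r2 ⇒ no(RD_PORT)  {2A/1Mu/0Ld/0B | 0r 2w}

issued = [0, 3, 5]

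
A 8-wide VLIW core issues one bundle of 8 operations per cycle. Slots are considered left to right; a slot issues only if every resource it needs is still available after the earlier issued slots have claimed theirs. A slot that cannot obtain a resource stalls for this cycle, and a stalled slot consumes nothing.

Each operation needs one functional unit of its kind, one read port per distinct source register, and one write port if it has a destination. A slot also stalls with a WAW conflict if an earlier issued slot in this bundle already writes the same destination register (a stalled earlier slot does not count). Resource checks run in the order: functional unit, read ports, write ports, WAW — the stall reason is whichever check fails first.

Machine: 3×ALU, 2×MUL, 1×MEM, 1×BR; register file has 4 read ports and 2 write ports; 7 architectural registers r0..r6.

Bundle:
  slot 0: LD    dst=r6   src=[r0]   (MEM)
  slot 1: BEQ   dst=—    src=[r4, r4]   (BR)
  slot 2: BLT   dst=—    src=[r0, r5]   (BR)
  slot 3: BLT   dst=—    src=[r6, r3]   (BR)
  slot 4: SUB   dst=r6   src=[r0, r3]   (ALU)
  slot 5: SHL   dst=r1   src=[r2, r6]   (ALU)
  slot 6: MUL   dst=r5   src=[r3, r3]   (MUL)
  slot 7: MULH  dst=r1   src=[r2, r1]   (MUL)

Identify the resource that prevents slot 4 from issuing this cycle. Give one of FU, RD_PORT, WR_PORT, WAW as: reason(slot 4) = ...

reason(slot 4) = WAW

(0) want 1×MEM +1rd +1wr — yes → AL3|MU2|ME0|BR1|rd3|wr1
(1) want 1×BR +1rd +0wr — yes → AL3|MU2|ME0|BR0|rd2|wr1
(2) want 1×BR +2rd +0wr — FU → AL3|MU2|ME0|BR0|rd2|wr1
(3) want 1×BR +2rd +0wr — FU → AL3|MU2|ME0|BR0|rd2|wr1
(4) want 1×ALU +2rd +1wr — WAW → AL3|MU2|ME0|BR0|rd2|wr1
(5) want 1×ALU +2rd +1wr — yes → AL2|MU2|ME0|BR0|rd0|wr0
(6) want 1×MUL +1rd +1wr — RD_PORT → AL2|MU2|ME0|BR0|rd0|wr0
(7) want 1×MUL +2rd +1wr — RD_PORT → AL2|MU2|ME0|BR0|rd0|wr0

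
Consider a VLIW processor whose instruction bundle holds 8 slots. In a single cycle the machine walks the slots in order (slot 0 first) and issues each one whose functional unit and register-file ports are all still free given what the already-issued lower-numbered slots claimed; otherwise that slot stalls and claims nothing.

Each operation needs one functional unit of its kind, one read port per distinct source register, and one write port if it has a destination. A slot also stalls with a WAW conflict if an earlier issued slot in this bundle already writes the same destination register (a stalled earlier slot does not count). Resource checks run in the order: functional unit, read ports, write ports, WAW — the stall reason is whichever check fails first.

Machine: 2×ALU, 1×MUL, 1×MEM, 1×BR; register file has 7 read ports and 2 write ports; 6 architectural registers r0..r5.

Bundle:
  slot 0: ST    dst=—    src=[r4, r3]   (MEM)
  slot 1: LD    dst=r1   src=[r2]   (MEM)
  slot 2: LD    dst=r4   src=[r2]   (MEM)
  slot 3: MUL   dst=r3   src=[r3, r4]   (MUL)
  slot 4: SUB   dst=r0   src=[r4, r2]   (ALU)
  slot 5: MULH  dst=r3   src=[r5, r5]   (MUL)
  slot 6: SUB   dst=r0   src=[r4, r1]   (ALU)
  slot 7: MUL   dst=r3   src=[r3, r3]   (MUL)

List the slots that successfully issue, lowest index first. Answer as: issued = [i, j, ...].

issued = [0, 3, 4]

  0. MEM ⇒ go  {2A/1Mu/0Ld/1B | 5r 2w}
  1. MEM→r1 ⇒ no(FU)  {2A/1Mu/0Ld/1B | 5r 2w}
  2. MEM→r4 ⇒ no(FU)  {2A/1Mu/0Ld/1B | 5r 2w}
  3. MUL→r3 ⇒ go  {2A/0Mu/0Ld/1B | 3r 1w}
  4. ALU→r0 ⇒ go  {1A/0Mu/0Ld/1B | 1r 0w}
  5. MUL→r3 ⇒ no(FU)  {1A/0Mu/0Ld/1B | 1r 0w}
  6. ALU→r0 ⇒ no(RD_PORT)  {1A/0Mu/0Ld/1B | 1r 0w}
  7. MUL→r3 ⇒ no(FU)  {1A/0Mu/0Ld/1B | 1r 0w}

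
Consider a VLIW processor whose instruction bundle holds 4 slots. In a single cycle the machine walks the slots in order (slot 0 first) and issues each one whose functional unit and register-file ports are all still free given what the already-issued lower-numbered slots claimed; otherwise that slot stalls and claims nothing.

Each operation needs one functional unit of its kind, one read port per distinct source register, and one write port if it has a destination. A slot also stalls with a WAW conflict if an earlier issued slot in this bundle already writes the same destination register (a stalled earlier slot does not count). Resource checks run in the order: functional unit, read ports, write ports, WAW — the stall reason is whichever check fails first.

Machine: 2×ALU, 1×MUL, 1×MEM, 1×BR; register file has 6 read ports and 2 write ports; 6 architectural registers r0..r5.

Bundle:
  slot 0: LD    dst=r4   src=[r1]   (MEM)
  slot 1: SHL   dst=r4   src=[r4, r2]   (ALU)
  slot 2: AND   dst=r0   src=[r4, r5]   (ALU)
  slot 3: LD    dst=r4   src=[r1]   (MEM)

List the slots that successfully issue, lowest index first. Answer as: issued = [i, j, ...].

(0) want 1×MEM +1rd +1wr — yes → AL2|MU1|ME0|BR1|rd5|wr1
(1) want 1×ALU +2rd +1wr — WAW → AL2|MU1|ME0|BR1|rd5|wr1
(2) want 1×ALU +2rd +1wr — yes → AL1|MU1|ME0|BR1|rd3|wr0
(3) want 1×MEM +1rd +1wr — FU → AL1|MU1|ME0|BR1|rd3|wr0

issued = [0, 2]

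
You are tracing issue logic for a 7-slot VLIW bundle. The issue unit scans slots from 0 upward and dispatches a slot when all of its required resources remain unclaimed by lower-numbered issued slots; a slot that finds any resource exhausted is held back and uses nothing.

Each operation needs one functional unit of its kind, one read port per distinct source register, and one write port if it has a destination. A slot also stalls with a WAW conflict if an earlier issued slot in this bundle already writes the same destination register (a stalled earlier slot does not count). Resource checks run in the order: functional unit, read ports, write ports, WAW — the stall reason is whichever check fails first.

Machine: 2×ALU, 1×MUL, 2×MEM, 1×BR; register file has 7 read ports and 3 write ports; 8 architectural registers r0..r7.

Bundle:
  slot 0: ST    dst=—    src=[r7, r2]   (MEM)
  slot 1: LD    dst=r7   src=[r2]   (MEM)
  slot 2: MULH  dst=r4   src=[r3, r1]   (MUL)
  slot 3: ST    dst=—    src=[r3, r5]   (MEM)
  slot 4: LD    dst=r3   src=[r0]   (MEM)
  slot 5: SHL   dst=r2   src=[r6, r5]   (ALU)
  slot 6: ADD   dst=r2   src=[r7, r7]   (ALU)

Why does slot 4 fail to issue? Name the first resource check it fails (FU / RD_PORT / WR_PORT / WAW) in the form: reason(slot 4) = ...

[0] MEM needs rd=2 wr=0: ok; after: ALU=2 MUL=1 MEM=1 BR=1, R=5, W=3
[1] MEM needs rd=1 wr=1: ok; after: ALU=2 MUL=1 MEM=0 BR=1, R=4, W=2
[2] MUL needs rd=2 wr=1: ok; after: ALU=2 MUL=0 MEM=0 BR=1, R=2, W=1
[3] MEM needs rd=2 wr=0: FU; after: ALU=2 MUL=0 MEM=0 BR=1, R=2, W=1
[4] MEM needs rd=1 wr=1: FU; after: ALU=2 MUL=0 MEM=0 BR=1, R=2, W=1
[5] ALU needs rd=2 wr=1: ok; after: ALU=1 MUL=0 MEM=0 BR=1, R=0, W=0
[6] ALU needs rd=1 wr=1: RD_PORT; after: ALU=1 MUL=0 MEM=0 BR=1, R=0, W=0

reason(slot 4) = FU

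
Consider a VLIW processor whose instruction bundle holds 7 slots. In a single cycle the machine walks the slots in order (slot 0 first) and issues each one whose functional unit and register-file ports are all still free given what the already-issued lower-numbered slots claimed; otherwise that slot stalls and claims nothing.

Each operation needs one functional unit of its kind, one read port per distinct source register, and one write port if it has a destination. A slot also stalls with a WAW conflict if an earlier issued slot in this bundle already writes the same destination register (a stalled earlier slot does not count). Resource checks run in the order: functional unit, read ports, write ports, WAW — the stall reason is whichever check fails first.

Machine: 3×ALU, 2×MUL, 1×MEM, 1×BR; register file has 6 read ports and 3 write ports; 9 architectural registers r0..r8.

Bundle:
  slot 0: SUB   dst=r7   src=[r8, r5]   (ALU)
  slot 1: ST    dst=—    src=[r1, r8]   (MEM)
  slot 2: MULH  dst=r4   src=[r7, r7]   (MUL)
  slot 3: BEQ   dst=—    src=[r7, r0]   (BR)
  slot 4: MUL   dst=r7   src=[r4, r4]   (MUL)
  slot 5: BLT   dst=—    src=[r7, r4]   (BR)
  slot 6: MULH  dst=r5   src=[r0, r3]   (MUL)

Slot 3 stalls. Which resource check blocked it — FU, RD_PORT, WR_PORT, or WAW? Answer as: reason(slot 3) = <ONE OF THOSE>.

  0. ALU→r7 ⇒ go  {2A/2Mu/1Ld/1B | 4r 2w}
  1. MEM ⇒ go  {2A/2Mu/0Ld/1B | 2r 2w}
  2. MUL→r4 ⇒ go  {2A/1Mu/0Ld/1B | 1r 1w}
  3. BR ⇒ no(RD_PORT)  {2A/1Mu/0Ld/1B | 1r 1w}
  4. MUL→r7 ⇒ no(WAW)  {2A/1Mu/0Ld/1B | 1r 1w}
  5. BR ⇒ no(RD_PORT)  {2A/1Mu/0Ld/1B | 1r 1w}
  6. MUL→r5 ⇒ no(RD_PORT)  {2A/1Mu/0Ld/1B | 1r 1w}

reason(slot 3) = RD_PORT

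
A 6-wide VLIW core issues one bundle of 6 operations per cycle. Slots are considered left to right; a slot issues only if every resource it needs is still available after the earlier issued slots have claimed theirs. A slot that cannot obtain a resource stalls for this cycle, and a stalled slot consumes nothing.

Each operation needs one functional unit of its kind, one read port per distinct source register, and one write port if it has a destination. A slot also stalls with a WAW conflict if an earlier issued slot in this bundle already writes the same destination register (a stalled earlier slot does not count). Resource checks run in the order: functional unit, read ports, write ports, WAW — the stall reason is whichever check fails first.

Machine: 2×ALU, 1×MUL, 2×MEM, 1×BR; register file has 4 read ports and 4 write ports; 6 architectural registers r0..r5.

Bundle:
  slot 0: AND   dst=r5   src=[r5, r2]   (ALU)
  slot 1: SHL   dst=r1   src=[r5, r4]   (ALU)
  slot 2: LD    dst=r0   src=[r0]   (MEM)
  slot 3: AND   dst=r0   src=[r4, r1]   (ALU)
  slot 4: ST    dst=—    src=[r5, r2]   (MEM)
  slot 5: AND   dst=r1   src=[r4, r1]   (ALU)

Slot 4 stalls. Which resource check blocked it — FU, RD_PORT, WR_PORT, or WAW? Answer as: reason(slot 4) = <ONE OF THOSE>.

  0. ALU→r5 ⇒ go  {1A/1Mu/2Ld/1B | 2r 3w}
  1. ALU→r1 ⇒ go  {0A/1Mu/2Ld/1B | 0r 2w}
  2. MEM→r0 ⇒ no(RD_PORT)  {0A/1Mu/2Ld/1B | 0r 2w}
  3. ALU→r0 ⇒ no(FU)  {0A/1Mu/2Ld/1B | 0r 2w}
  4. MEM ⇒ no(RD_PORT)  {0A/1Mu/2Ld/1B | 0r 2w}
  5. ALU→r1 ⇒ no(FU)  {0A/1Mu/2Ld/1B | 0r 2w}

reason(slot 4) = RD_PORT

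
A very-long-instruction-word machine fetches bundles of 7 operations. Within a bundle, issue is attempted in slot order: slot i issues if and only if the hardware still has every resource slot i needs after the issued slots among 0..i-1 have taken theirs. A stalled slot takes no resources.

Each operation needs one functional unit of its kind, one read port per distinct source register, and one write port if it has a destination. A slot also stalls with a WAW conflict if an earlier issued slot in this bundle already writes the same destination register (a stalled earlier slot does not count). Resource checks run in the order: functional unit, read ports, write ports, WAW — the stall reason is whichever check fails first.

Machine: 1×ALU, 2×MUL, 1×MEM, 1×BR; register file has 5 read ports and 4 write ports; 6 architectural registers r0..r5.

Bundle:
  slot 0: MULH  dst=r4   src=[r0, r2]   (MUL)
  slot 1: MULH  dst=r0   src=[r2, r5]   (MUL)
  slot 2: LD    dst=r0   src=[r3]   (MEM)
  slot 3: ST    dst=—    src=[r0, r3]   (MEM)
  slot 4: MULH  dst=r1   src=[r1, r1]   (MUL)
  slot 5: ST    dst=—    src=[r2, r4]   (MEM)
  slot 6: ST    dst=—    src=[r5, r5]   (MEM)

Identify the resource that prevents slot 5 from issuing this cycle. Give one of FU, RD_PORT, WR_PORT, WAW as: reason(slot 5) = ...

slot 0 (MUL): ISSUE — free A1,Mu1,Ld1,B1 rp3 wp3
slot 1 (MUL): ISSUE — free A1,Mu0,Ld1,B1 rp1 wp2
slot 2 (MEM): stall WAW — free A1,Mu0,Ld1,B1 rp1 wp2
slot 3 (MEM): stall RD_PORT — free A1,Mu0,Ld1,B1 rp1 wp2
slot 4 (MUL): stall FU — free A1,Mu0,Ld1,B1 rp1 wp2
slot 5 (MEM): stall RD_PORT — free A1,Mu0,Ld1,B1 rp1 wp2
slot 6 (MEM): ISSUE — free A1,Mu0,Ld0,B1 rp0 wp2

reason(slot 5) = RD_PORT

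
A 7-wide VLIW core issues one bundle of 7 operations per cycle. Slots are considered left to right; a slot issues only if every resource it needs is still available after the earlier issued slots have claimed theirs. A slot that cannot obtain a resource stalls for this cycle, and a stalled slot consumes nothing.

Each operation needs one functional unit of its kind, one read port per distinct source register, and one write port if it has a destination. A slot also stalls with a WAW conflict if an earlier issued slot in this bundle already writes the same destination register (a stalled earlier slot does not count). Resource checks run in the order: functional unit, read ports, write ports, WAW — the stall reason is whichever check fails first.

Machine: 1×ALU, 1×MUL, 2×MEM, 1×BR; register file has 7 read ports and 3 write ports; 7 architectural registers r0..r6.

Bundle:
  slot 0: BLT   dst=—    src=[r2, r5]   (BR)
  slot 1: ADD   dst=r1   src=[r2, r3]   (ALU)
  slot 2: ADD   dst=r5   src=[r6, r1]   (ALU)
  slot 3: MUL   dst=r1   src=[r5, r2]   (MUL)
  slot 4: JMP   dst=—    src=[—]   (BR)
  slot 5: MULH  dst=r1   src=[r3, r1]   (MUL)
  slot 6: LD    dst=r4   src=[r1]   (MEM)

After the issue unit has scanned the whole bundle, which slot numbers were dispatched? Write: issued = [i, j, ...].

issued = [0, 1, 6]

#0 BR src=r2,r5 dispatched  <A:1 Mu:1 Ld:2 B:0 rd:5 wr:3>
#1 ALU src=r2,r3 dispatched  <A:0 Mu:1 Ld:2 B:0 rd:3 wr:2>
#2 ALU src=r6,r1 held:FU  <A:0 Mu:1 Ld:2 B:0 rd:3 wr:2>
#3 MUL src=r5,r2 held:WAW  <A:0 Mu:1 Ld:2 B:0 rd:3 wr:2>
#4 BR src=- held:FU  <A:0 Mu:1 Ld:2 B:0 rd:3 wr:2>
#5 MUL src=r3,r1 held:WAW  <A:0 Mu:1 Ld:2 B:0 rd:3 wr:2>
#6 MEM src=r1 dispatched  <A:0 Mu:1 Ld:1 B:0 rd:2 wr:1>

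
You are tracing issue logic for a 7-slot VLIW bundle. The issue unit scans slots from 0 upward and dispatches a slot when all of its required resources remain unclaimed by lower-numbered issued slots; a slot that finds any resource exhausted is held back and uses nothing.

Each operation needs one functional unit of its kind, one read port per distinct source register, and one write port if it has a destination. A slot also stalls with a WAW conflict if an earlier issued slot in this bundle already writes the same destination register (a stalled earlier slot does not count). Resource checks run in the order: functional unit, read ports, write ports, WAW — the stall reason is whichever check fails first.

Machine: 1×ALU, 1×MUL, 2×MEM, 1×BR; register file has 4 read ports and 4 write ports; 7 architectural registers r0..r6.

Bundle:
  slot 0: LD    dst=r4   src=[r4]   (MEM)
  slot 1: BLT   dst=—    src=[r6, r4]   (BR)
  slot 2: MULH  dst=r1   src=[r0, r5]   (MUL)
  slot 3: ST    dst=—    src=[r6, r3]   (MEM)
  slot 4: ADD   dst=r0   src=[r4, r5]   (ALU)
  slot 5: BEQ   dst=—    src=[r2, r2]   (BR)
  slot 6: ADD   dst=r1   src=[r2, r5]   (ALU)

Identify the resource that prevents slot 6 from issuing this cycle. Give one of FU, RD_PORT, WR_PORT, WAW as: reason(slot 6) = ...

#0 MEM src=r4 dispatched  <A:1 Mu:1 Ld:1 B:1 rd:3 wr:3>
#1 BR src=r6,r4 dispatched  <A:1 Mu:1 Ld:1 B:0 rd:1 wr:3>
#2 MUL src=r0,r5 held:RD_PORT  <A:1 Mu:1 Ld:1 B:0 rd:1 wr:3>
#3 MEM src=r6,r3 held:RD_PORT  <A:1 Mu:1 Ld:1 B:0 rd:1 wr:3>
#4 ALU src=r4,r5 held:RD_PORT  <A:1 Mu:1 Ld:1 B:0 rd:1 wr:3>
#5 BR src=r2,r2 held:FU  <A:1 Mu:1 Ld:1 B:0 rd:1 wr:3>
#6 ALU src=r2,r5 held:RD_PORT  <A:1 Mu:1 Ld:1 B:0 rd:1 wr:3>

reason(slot 6) = RD_PORT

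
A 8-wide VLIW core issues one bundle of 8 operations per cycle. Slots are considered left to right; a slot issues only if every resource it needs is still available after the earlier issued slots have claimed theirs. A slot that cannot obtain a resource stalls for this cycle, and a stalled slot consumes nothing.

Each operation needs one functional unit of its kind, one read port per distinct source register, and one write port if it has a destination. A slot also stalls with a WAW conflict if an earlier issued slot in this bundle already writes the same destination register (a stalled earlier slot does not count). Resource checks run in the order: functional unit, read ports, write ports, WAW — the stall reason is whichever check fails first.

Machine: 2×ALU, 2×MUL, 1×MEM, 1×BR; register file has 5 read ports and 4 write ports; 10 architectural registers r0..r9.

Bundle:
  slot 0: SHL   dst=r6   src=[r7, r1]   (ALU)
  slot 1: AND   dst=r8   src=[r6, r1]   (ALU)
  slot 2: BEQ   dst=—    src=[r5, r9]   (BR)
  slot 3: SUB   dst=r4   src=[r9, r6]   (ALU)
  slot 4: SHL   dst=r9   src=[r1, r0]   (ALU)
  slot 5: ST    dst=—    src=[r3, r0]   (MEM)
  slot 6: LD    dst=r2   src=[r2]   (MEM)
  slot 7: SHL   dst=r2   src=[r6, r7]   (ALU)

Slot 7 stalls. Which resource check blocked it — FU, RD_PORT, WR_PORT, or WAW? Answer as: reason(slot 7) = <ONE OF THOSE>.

#0 ALU src=r7,r1 dispatched  <A:1 Mu:2 Ld:1 B:1 rd:3 wr:3>
#1 ALU src=r6,r1 dispatched  <A:0 Mu:2 Ld:1 B:1 rd:1 wr:2>
#2 BR src=r5,r9 held:RD_PORT  <A:0 Mu:2 Ld:1 B:1 rd:1 wr:2>
#3 ALU src=r9,r6 held:FU  <A:0 Mu:2 Ld:1 B:1 rd:1 wr:2>
#4 ALU src=r1,r0 held:FU  <A:0 Mu:2 Ld:1 B:1 rd:1 wr:2>
#5 MEM src=r3,r0 held:RD_PORT  <A:0 Mu:2 Ld:1 B:1 rd:1 wr:2>
#6 MEM src=r2 dispatched  <A:0 Mu:2 Ld:0 B:1 rd:0 wr:1>
#7 ALU src=r6,r7 held:FU  <A:0 Mu:2 Ld:0 B:1 rd:0 wr:1>

reason(slot 7) = FU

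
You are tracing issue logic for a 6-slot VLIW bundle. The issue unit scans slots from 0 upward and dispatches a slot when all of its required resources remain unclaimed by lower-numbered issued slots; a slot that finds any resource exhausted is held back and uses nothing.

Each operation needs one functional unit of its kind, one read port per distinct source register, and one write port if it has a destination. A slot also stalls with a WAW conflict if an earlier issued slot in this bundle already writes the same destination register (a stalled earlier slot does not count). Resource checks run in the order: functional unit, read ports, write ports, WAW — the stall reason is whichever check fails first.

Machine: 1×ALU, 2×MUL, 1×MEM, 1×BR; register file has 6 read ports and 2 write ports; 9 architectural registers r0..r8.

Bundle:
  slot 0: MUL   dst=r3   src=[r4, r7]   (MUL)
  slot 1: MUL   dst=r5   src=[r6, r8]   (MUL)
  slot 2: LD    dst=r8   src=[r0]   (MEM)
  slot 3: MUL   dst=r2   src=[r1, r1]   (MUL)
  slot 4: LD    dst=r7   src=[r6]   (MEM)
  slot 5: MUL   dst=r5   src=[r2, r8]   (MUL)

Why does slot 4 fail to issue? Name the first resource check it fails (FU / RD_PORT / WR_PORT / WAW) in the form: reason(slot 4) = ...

(0) want 1×MUL +2rd +1wr — yes → AL1|MU1|ME1|BR1|rd4|wr1
(1) want 1×MUL +2rd +1wr — yes → AL1|MU0|ME1|BR1|rd2|wr0
(2) want 1×MEM +1rd +1wr — WR_PORT → AL1|MU0|ME1|BR1|rd2|wr0
(3) want 1×MUL +1rd +1wr — FU → AL1|MU0|ME1|BR1|rd2|wr0
(4) want 1×MEM +1rd +1wr — WR_PORT → AL1|MU0|ME1|BR1|rd2|wr0
(5) want 1×MUL +2rd +1wr — FU → AL1|MU0|ME1|BR1|rd2|wr0

reason(slot 4) = WR_PORT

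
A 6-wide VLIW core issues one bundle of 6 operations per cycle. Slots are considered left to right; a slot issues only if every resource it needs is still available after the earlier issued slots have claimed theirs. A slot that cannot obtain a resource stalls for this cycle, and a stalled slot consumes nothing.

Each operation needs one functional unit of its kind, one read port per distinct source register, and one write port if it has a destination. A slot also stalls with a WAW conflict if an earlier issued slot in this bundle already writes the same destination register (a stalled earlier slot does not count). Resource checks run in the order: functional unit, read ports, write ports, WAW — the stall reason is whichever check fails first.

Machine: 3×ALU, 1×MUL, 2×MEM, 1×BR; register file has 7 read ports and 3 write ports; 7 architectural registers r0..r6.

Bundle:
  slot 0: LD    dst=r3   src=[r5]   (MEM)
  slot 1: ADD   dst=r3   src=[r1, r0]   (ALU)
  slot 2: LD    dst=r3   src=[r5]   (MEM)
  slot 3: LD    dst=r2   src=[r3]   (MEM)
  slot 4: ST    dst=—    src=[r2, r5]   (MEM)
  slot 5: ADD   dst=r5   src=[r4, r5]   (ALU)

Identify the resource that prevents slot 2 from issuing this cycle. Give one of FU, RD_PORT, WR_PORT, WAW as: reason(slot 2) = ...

reason(slot 2) = WAW

  0. MEM→r3 ⇒ go  {3A/1Mu/1Ld/1B | 6r 2w}
  1. ALU→r3 ⇒ no(WAW)  {3A/1Mu/1Ld/1B | 6r 2w}
  2. MEM→r3 ⇒ no(WAW)  {3A/1Mu/1Ld/1B | 6r 2w}
  3. MEM→r2 ⇒ go  {3A/1Mu/0Ld/1B | 5r 1w}
  4. MEM ⇒ no(FU)  {3A/1Mu/0Ld/1B | 5r 1w}
  5. ALU→r5 ⇒ go  {2A/1Mu/0Ld/1B | 3r 0w}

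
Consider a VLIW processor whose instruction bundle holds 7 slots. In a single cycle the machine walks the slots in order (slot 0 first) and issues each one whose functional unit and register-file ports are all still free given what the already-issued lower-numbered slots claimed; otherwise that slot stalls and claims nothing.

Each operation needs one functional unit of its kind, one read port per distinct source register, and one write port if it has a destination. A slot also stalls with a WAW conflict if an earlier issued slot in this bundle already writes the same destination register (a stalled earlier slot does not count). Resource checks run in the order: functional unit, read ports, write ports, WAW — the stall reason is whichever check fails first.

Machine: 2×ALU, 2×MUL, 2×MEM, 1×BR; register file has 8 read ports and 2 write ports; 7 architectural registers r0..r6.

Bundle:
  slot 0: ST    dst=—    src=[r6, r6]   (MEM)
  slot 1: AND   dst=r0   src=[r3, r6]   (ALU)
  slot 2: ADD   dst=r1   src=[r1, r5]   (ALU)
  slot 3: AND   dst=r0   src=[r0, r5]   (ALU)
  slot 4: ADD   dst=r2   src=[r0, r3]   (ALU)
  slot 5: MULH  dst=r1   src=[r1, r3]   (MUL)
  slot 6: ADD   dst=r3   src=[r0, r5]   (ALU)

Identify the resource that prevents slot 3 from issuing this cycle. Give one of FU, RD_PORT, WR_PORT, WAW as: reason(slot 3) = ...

#0 MEM src=r6,r6 dispatched  <A:2 Mu:2 Ld:1 B:1 rd:7 wr:2>
#1 ALU src=r3,r6 dispatched  <A:1 Mu:2 Ld:1 B:1 rd:5 wr:1>
#2 ALU src=r1,r5 dispatched  <A:0 Mu:2 Ld:1 B:1 rd:3 wr:0>
#3 ALU src=r0,r5 held:FU  <A:0 Mu:2 Ld:1 B:1 rd:3 wr:0>
#4 ALU src=r0,r3 held:FU  <A:0 Mu:2 Ld:1 B:1 rd:3 wr:0>
#5 MUL src=r1,r3 held:WR_PORT  <A:0 Mu:2 Ld:1 B:1 rd:3 wr:0>
#6 ALU src=r0,r5 held:FU  <A:0 Mu:2 Ld:1 B:1 rd:3 wr:0>

reason(slot 3) = FU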